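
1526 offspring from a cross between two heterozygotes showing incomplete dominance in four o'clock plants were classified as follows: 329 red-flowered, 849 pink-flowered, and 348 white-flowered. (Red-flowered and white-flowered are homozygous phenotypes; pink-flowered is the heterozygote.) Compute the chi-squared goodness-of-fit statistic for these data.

With incomplete dominance, a heterozygote × heterozygote cross gives a 1:2:1 phenotypic ratio.
Under the 1:2:1 hypothesis (Σ ratio = 4, N = 1526):
  red-flowered: 1526 × 1/4 = 381.5
  pink-flowered: 1526 × 2/4 = 763
  white-flowered: 1526 × 1/4 = 381.5
χ² = Σ (O − E)² / E
  red-flowered: (329 − 381.5)² / 381.5 = 7.2248
  pink-flowered: (849 − 763)² / 763 = 9.6933
  white-flowered: (348 − 381.5)² / 381.5 = 2.9417
χ² = 7.2248 + 9.6933 + 2.9417 = 19.8598 ≈ 19.860

19.860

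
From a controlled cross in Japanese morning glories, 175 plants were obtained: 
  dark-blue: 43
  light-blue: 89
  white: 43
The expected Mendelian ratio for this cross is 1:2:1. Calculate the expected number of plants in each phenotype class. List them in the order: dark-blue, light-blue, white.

43.75, 87.5, 43.75

Expected counts for N = 175 under a 1:2:1 ratio (total parts = 4):
  dark-blue: 175 × 1/4 = 43.75
  light-blue: 175 × 2/4 = 87.5
  white: 175 × 1/4 = 43.75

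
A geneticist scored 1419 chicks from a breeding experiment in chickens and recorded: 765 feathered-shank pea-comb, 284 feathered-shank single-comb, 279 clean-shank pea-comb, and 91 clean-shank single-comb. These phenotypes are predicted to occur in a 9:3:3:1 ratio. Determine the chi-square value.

3.279

Under the 9:3:3:1 hypothesis (Σ ratio = 16, N = 1419):
  feathered-shank pea-comb: 1419 × 9/16 = 798.1875
  feathered-shank single-comb: 1419 × 3/16 = 266.0625
  clean-shank pea-comb: 1419 × 3/16 = 266.0625
  clean-shank single-comb: 1419 × 1/16 = 88.6875
χ² = Σ (O − E)² / E
  feathered-shank pea-comb: (765 − 798.1875)² / 798.1875 = 1.3799
  feathered-shank single-comb: (284 − 266.0625)² / 266.0625 = 1.2093
  clean-shank pea-comb: (279 − 266.0625)² / 266.0625 = 0.6291
  clean-shank single-comb: (91 − 88.6875)² / 88.6875 = 0.0603
χ² = 1.3799 + 1.2093 + 0.6291 + 0.0603 = 3.2786 ≈ 3.279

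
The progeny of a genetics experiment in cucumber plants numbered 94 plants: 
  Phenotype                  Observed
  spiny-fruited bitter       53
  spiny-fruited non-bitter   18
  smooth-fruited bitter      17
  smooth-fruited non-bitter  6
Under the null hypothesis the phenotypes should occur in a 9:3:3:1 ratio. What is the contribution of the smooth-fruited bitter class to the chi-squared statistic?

Under the 9:3:3:1 hypothesis (Σ ratio = 16, N = 94):
  spiny-fruited bitter: 94 × 9/16 = 52.875
  spiny-fruited non-bitter: 94 × 3/16 = 17.625
  smooth-fruited bitter: 94 × 3/16 = 17.625
  smooth-fruited non-bitter: 94 × 1/16 = 5.875
Contribution of smooth-fruited bitter: (17 − 17.625)² / 17.625 = 0.0222

0.022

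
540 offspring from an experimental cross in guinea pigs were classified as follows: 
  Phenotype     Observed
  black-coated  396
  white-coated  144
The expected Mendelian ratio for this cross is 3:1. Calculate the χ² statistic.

0.800

The 3:1 ratio has 4 parts, so with N = 540 the expected counts are:
  black-coated: 540 × 3/4 = 405
  white-coated: 540 × 1/4 = 135
χ² = Σ (O − E)² / E
  black-coated: (396 − 405)² / 405 = 0.2000
  white-coated: (144 − 135)² / 135 = 0.6000
χ² = 0.2000 + 0.6000 = 0.800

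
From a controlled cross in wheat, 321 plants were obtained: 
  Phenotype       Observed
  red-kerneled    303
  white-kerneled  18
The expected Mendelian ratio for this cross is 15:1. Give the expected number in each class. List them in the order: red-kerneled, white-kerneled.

Total ratio parts = 16. Expected numbers out of 321:
  red-kerneled: 321 × 15/16 = 300.9375
  white-kerneled: 321 × 1/16 = 20.0625

300.9375, 20.0625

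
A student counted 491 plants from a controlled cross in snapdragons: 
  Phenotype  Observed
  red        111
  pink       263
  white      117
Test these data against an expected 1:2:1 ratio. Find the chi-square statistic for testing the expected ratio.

Expected counts for N = 491 under a 1:2:1 ratio (total parts = 4):
  red: 491 × 1/4 = 122.75
  pink: 491 × 2/4 = 245.5
  white: 491 × 1/4 = 122.75
χ² = Σ (O − E)² / E
  red: (111 − 122.75)² / 122.75 = 1.1247
  pink: (263 − 245.5)² / 245.5 = 1.2475
  white: (117 − 122.75)² / 122.75 = 0.2693
χ² = 1.1247 + 1.2475 + 0.2693 = 2.6415 ≈ 2.642

2.642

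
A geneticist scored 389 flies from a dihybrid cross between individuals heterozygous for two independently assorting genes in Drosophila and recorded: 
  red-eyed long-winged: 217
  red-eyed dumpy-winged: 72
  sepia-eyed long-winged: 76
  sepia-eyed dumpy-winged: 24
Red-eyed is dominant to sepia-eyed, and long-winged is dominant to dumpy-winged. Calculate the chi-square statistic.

A dihybrid F₂ with independent assortment and complete dominance at both loci gives a 9:3:3:1 phenotypic ratio.
Total ratio parts = 16. Expected numbers out of 389:
  red-eyed long-winged: 389 × 9/16 = 218.8125
  red-eyed dumpy-winged: 389 × 3/16 = 72.9375
  sepia-eyed long-winged: 389 × 3/16 = 72.9375
  sepia-eyed dumpy-winged: 389 × 1/16 = 24.3125
χ² = Σ (O − E)² / E
  red-eyed long-winged: (217 − 218.8125)² / 218.8125 = 0.0150
  red-eyed dumpy-winged: (72 − 72.9375)² / 72.9375 = 0.0121
  sepia-eyed long-winged: (76 − 72.9375)² / 72.9375 = 0.1286
  sepia-eyed dumpy-winged: (24 − 24.3125)² / 24.3125 = 0.0040
χ² = 0.0150 + 0.0121 + 0.1286 + 0.0040 = 0.1597 ≈ 0.160

0.160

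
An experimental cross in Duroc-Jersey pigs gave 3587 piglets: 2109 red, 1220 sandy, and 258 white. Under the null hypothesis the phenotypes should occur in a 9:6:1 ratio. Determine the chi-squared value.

The 9:6:1 ratio has 16 parts, so with N = 3587 the expected counts are:
  red: 3587 × 9/16 = 2017.6875
  sandy: 3587 × 6/16 = 1345.125
  white: 3587 × 1/16 = 224.1875
χ² = Σ (O − E)² / E
  red: (2109 − 2017.6875)² / 2017.6875 = 4.1324
  sandy: (1220 − 1345.125)² / 1345.125 = 11.6393
  white: (258 − 224.1875)² / 224.1875 = 5.0997
χ² = 4.1324 + 11.6393 + 5.0997 = 20.8714 ≈ 20.871

20.871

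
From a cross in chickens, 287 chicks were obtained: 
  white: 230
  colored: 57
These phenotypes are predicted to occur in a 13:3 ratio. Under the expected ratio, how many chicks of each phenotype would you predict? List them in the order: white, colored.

233.1875, 53.8125

The 13:3 ratio has 16 parts, so with N = 287 the expected counts are:
  white: 287 × 13/16 = 233.1875
  colored: 287 × 3/16 = 53.8125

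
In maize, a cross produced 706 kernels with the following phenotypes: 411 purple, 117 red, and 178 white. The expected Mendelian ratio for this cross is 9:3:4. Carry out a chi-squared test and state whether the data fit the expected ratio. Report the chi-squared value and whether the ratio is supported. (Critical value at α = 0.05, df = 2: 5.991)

2.283; consistent

The 9:3:4 ratio has 16 parts, so with N = 706 the expected counts are:
  purple: 706 × 9/16 = 397.125
  red: 706 × 3/16 = 132.375
  white: 706 × 4/16 = 176.5
χ² = Σ (O − E)² / E
  purple: (411 − 397.125)² / 397.125 = 0.4848
  red: (117 − 132.375)² / 132.375 = 1.7858
  white: (178 − 176.5)² / 176.5 = 0.0127
χ² = 0.4848 + 1.7858 + 0.0127 = 2.2833 ≈ 2.283
Degrees of freedom = 3 − 1 = 2; critical value at α = 0.05 is 5.991.
Since 2.283 < 5.991, we fail to reject the null hypothesis — the data are consistent with the 9:3:4 ratio.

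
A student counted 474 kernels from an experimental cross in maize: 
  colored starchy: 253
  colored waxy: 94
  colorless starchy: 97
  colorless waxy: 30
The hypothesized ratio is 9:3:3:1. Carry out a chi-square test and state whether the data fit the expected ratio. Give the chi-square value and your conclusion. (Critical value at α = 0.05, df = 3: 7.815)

Under the 9:3:3:1 hypothesis (Σ ratio = 16, N = 474):
  colored starchy: 474 × 9/16 = 266.625
  colored waxy: 474 × 3/16 = 88.875
  colorless starchy: 474 × 3/16 = 88.875
  colorless waxy: 474 × 1/16 = 29.625
χ² = Σ (O − E)² / E
  colored starchy: (253 − 266.625)² / 266.625 = 0.6963
  colored waxy: (94 − 88.875)² / 88.875 = 0.2955
  colorless starchy: (97 − 88.875)² / 88.875 = 0.7428
  colorless waxy: (30 − 29.625)² / 29.625 = 0.0047
χ² = 0.6963 + 0.2955 + 0.7428 + 0.0047 = 1.7393 ≈ 1.739
Degrees of freedom = 4 − 1 = 3; critical value at α = 0.05 is 7.815.
Since 1.739 < 7.815, we fail to reject the null hypothesis — the data are consistent with the 9:3:3:1 ratio.

1.739; consistent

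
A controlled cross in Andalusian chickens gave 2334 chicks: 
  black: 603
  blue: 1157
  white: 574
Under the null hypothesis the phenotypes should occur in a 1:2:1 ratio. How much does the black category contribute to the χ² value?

Total ratio parts = 4. Expected numbers out of 2334:
  black: 2334 × 1/4 = 583.5
  blue: 2334 × 2/4 = 1167
  white: 2334 × 1/4 = 583.5
Contribution of black: (603 − 583.5)² / 583.5 = 0.6517

0.652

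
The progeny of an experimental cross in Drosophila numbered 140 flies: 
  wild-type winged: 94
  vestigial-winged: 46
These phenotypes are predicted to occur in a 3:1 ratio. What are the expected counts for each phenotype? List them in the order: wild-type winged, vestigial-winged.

105, 35

The 3:1 ratio has 4 parts, so with N = 140 the expected counts are:
  wild-type winged: 140 × 3/4 = 105
  vestigial-winged: 140 × 1/4 = 35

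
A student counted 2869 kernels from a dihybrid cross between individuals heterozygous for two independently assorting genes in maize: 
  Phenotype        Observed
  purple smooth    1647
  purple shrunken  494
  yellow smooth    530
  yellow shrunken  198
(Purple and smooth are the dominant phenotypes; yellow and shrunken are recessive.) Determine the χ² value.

A dihybrid F₂ with independent assortment and complete dominance at both loci gives a 9:3:3:1 phenotypic ratio.
Under the 9:3:3:1 hypothesis (Σ ratio = 16, N = 2869):
  purple smooth: 2869 × 9/16 = 1613.8125
  purple shrunken: 2869 × 3/16 = 537.9375
  yellow smooth: 2869 × 3/16 = 537.9375
  yellow shrunken: 2869 × 1/16 = 179.3125
χ² = Σ (O − E)² / E
  purple smooth: (1647 − 1613.8125)² / 1613.8125 = 0.6825
  purple shrunken: (494 − 537.9375)² / 537.9375 = 3.5887
  yellow smooth: (530 − 537.9375)² / 537.9375 = 0.1171
  yellow shrunken: (198 − 179.3125)² / 179.3125 = 1.9476
χ² = 0.6825 + 3.5887 + 0.1171 + 1.9476 = 6.3359 ≈ 6.336

6.336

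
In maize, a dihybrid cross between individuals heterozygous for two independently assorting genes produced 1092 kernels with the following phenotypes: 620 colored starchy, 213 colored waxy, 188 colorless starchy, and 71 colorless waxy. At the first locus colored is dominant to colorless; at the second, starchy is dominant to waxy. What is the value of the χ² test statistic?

A dihybrid F₂ with independent assortment and complete dominance at both loci gives a 9:3:3:1 phenotypic ratio.
Total ratio parts = 16. Expected numbers out of 1092:
  colored starchy: 1092 × 9/16 = 614.25
  colored waxy: 1092 × 3/16 = 204.75
  colorless starchy: 1092 × 3/16 = 204.75
  colorless waxy: 1092 × 1/16 = 68.25
χ² = Σ (O − E)² / E
  colored starchy: (620 − 614.25)² / 614.25 = 0.0538
  colored waxy: (213 − 204.75)² / 204.75 = 0.3324
  colorless starchy: (188 − 204.75)² / 204.75 = 1.3703
  colorless waxy: (71 − 68.25)² / 68.25 = 0.1108
χ² = 0.0538 + 0.3324 + 1.3703 + 0.1108 = 1.8673 ≈ 1.867

1.867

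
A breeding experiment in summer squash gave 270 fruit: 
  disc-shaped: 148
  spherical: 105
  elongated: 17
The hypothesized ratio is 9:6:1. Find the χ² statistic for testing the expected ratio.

0.239

Under the 9:6:1 hypothesis (Σ ratio = 16, N = 270):
  disc-shaped: 270 × 9/16 = 151.875
  spherical: 270 × 6/16 = 101.25
  elongated: 270 × 1/16 = 16.875
χ² = Σ (O − E)² / E
  disc-shaped: (148 − 151.875)² / 151.875 = 0.0989
  spherical: (105 − 101.25)² / 101.25 = 0.1389
  elongated: (17 − 16.875)² / 16.875 = 0.0009
χ² = 0.0989 + 0.1389 + 0.0009 = 0.2387 ≈ 0.239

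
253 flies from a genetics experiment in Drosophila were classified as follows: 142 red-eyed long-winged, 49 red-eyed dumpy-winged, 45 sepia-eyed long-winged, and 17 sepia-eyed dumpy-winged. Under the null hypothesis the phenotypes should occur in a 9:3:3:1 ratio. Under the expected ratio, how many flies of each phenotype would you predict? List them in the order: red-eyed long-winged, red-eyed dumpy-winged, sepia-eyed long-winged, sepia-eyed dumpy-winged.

The 9:3:3:1 ratio has 16 parts, so with N = 253 the expected counts are:
  red-eyed long-winged: 253 × 9/16 = 142.3125
  red-eyed dumpy-winged: 253 × 3/16 = 47.4375
  sepia-eyed long-winged: 253 × 3/16 = 47.4375
  sepia-eyed dumpy-winged: 253 × 1/16 = 15.8125

142.3125, 47.4375, 47.4375, 15.8125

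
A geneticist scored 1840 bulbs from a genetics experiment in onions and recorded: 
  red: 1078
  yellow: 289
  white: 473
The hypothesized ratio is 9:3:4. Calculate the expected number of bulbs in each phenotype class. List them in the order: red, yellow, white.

Expected counts for N = 1840 under a 9:3:4 ratio (total parts = 16):
  red: 1840 × 9/16 = 1035
  yellow: 1840 × 3/16 = 345
  white: 1840 × 4/16 = 460

1035, 345, 460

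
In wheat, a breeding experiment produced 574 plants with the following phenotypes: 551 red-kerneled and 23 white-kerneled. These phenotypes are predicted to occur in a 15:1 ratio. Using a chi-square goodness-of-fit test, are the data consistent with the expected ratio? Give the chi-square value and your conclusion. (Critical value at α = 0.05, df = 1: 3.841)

4.929; not consistent

Under the 15:1 hypothesis (Σ ratio = 16, N = 574):
  red-kerneled: 574 × 15/16 = 538.125
  white-kerneled: 574 × 1/16 = 35.875
χ² = Σ (O − E)² / E
  red-kerneled: (551 − 538.125)² / 538.125 = 0.3080
  white-kerneled: (23 − 35.875)² / 35.875 = 4.6206
χ² = 0.3080 + 4.6206 = 4.9286 ≈ 4.929
Degrees of freedom = 2 − 1 = 1; critical value at α = 0.05 is 3.841.
Since 4.929 > 3.841, we reject the null hypothesis — the data do not fit the 15:1 ratio.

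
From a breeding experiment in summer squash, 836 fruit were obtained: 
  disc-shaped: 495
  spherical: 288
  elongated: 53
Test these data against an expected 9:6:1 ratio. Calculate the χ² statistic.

3.388

The 9:6:1 ratio has 16 parts, so with N = 836 the expected counts are:
  disc-shaped: 836 × 9/16 = 470.25
  spherical: 836 × 6/16 = 313.5
  elongated: 836 × 1/16 = 52.25
χ² = Σ (O − E)² / E
  disc-shaped: (495 − 470.25)² / 470.25 = 1.3026
  spherical: (288 − 313.5)² / 313.5 = 2.0742
  elongated: (53 − 52.25)² / 52.25 = 0.0108
χ² = 1.3026 + 2.0742 + 0.0108 = 3.3876 ≈ 3.388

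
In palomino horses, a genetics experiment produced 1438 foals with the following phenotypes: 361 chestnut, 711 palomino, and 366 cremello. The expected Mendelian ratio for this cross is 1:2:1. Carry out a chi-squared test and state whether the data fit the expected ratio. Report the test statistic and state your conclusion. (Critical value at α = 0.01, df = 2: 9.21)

The 1:2:1 ratio has 4 parts, so with N = 1438 the expected counts are:
  chestnut: 1438 × 1/4 = 359.5
  palomino: 1438 × 2/4 = 719
  cremello: 1438 × 1/4 = 359.5
χ² = Σ (O − E)² / E
  chestnut: (361 − 359.5)² / 359.5 = 0.0063
  palomino: (711 − 719)² / 719 = 0.0890
  cremello: (366 − 359.5)² / 359.5 = 0.1175
χ² = 0.0063 + 0.0890 + 0.1175 = 0.2128 ≈ 0.213
Degrees of freedom = 3 − 1 = 2; critical value at α = 0.01 is 9.21.
Since 0.213 < 9.21, we fail to reject the null hypothesis — the data are consistent with the 1:2:1 ratio.

0.213; consistent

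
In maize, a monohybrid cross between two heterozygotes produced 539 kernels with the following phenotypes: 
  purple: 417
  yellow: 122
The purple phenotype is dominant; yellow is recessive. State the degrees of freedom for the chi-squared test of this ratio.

For a monohybrid cross between heterozygotes with complete dominance, the expected phenotypic ratio is 3:1.
A goodness-of-fit test with 2 phenotype classes has df = 2 − 1 = 1.

1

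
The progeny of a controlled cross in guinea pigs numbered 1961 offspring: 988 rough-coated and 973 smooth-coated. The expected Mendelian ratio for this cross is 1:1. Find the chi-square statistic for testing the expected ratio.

0.115

Expected counts for N = 1961 under a 1:1 ratio (total parts = 2):
  rough-coated: 1961 × 1/2 = 980.5
  smooth-coated: 1961 × 1/2 = 980.5
χ² = Σ (O − E)² / E
  rough-coated: (988 − 980.5)² / 980.5 = 0.0574
  smooth-coated: (973 − 980.5)² / 980.5 = 0.0574
χ² = 0.0574 + 0.0574 = 0.1148 ≈ 0.115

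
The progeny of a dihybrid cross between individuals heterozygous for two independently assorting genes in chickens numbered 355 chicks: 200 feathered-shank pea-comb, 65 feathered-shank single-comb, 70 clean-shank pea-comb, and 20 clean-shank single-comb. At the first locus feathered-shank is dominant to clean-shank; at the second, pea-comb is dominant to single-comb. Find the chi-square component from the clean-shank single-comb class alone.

A dihybrid F₂ with independent assortment and complete dominance at both loci gives a 9:3:3:1 phenotypic ratio.
Total ratio parts = 16. Expected numbers out of 355:
  feathered-shank pea-comb: 355 × 9/16 = 199.6875
  feathered-shank single-comb: 355 × 3/16 = 66.5625
  clean-shank pea-comb: 355 × 3/16 = 66.5625
  clean-shank single-comb: 355 × 1/16 = 22.1875
Contribution of clean-shank single-comb: (20 − 22.1875)² / 22.1875 = 0.2157

0.216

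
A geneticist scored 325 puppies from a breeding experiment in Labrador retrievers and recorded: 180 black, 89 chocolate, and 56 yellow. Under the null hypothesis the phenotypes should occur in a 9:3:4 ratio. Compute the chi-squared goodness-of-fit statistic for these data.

The 9:3:4 ratio has 16 parts, so with N = 325 the expected counts are:
  black: 325 × 9/16 = 182.8125
  chocolate: 325 × 3/16 = 60.9375
  yellow: 325 × 4/16 = 81.25
χ² = Σ (O − E)² / E
  black: (180 − 182.8125)² / 182.8125 = 0.0433
  chocolate: (89 − 60.9375)² / 60.9375 = 12.9231
  yellow: (56 − 81.25)² / 81.25 = 7.8469
χ² = 0.0433 + 12.9231 + 7.8469 = 20.8133 ≈ 20.813

20.813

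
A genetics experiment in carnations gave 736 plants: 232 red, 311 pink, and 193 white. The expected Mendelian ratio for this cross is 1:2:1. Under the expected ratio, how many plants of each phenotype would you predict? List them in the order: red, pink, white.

Expected counts for N = 736 under a 1:2:1 ratio (total parts = 4):
  red: 736 × 1/4 = 184
  pink: 736 × 2/4 = 368
  white: 736 × 1/4 = 184

184, 368, 184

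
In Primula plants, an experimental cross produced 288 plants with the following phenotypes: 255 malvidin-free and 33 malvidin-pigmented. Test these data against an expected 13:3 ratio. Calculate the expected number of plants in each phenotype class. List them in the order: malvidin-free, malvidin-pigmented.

234, 54

Total ratio parts = 16. Expected numbers out of 288:
  malvidin-free: 288 × 13/16 = 234
  malvidin-pigmented: 288 × 3/16 = 54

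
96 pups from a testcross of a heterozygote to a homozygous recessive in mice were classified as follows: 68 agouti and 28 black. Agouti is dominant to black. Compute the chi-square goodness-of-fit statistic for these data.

A testcross of a heterozygote (Aa × aa) gives a 1:1 phenotypic ratio.
Under the 1:1 hypothesis (Σ ratio = 2, N = 96):
  agouti: 96 × 1/2 = 48
  black: 96 × 1/2 = 48
χ² = Σ (O − E)² / E
  agouti: (68 − 48)² / 48 = 8.3333
  black: (28 − 48)² / 48 = 8.3333
χ² = 8.3333 + 8.3333 = 16.6666 ≈ 16.667

16.667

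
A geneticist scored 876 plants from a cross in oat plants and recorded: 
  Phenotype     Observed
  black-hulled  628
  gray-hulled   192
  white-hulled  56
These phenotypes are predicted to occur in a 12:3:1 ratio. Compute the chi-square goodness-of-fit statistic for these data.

The 12:3:1 ratio has 16 parts, so with N = 876 the expected counts are:
  black-hulled: 876 × 12/16 = 657
  gray-hulled: 876 × 3/16 = 164.25
  white-hulled: 876 × 1/16 = 54.75
χ² = Σ (O − E)² / E
  black-hulled: (628 − 657)² / 657 = 1.2801
  gray-hulled: (192 − 164.25)² / 164.25 = 4.6884
  white-hulled: (56 − 54.75)² / 54.75 = 0.0285
χ² = 1.2801 + 4.6884 + 0.0285 = 5.997

5.997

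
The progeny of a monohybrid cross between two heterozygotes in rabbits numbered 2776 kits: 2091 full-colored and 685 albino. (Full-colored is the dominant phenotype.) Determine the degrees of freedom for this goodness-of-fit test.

1

For a monohybrid cross between heterozygotes with complete dominance, the expected phenotypic ratio is 3:1.
A goodness-of-fit test with 2 phenotype classes has df = 2 − 1 = 1.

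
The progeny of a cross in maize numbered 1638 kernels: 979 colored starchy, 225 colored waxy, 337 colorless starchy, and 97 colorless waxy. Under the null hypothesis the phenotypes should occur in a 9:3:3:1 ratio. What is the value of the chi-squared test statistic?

Expected counts for N = 1638 under a 9:3:3:1 ratio (total parts = 16):
  colored starchy: 1638 × 9/16 = 921.375
  colored waxy: 1638 × 3/16 = 307.125
  colorless starchy: 1638 × 3/16 = 307.125
  colorless waxy: 1638 × 1/16 = 102.375
χ² = Σ (O − E)² / E
  colored starchy: (979 − 921.375)² / 921.375 = 3.6040
  colored waxy: (225 − 307.125)² / 307.125 = 21.9602
  colorless starchy: (337 − 307.125)² / 307.125 = 2.9060
  colorless waxy: (97 − 102.375)² / 102.375 = 0.2822
χ² = 3.6040 + 21.9602 + 2.9060 + 0.2822 = 28.7524 ≈ 28.752

28.752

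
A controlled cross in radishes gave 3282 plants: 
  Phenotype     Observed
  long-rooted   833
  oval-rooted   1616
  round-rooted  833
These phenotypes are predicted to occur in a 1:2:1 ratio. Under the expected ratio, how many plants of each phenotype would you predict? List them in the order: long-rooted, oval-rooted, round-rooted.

The 1:2:1 ratio has 4 parts, so with N = 3282 the expected counts are:
  long-rooted: 3282 × 1/4 = 820.5
  oval-rooted: 3282 × 2/4 = 1641
  round-rooted: 3282 × 1/4 = 820.5

820.5, 1641, 820.5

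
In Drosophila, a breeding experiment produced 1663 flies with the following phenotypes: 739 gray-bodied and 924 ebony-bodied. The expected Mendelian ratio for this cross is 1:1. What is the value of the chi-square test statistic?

20.580

The 1:1 ratio has 2 parts, so with N = 1663 the expected counts are:
  gray-bodied: 1663 × 1/2 = 831.5
  ebony-bodied: 1663 × 1/2 = 831.5
χ² = Σ (O − E)² / E
  gray-bodied: (739 − 831.5)² / 831.5 = 10.2901
  ebony-bodied: (924 − 831.5)² / 831.5 = 10.2901
χ² = 10.2901 + 10.2901 = 20.5802 ≈ 20.580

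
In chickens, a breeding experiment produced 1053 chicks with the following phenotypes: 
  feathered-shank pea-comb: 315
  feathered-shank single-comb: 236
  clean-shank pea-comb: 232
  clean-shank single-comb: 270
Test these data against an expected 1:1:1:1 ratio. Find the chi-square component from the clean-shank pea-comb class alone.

3.710

Total ratio parts = 4. Expected numbers out of 1053:
  feathered-shank pea-comb: 1053 × 1/4 = 263.25
  feathered-shank single-comb: 1053 × 1/4 = 263.25
  clean-shank pea-comb: 1053 × 1/4 = 263.25
  clean-shank single-comb: 1053 × 1/4 = 263.25
Contribution of clean-shank pea-comb: (232 − 263.25)² / 263.25 = 3.7096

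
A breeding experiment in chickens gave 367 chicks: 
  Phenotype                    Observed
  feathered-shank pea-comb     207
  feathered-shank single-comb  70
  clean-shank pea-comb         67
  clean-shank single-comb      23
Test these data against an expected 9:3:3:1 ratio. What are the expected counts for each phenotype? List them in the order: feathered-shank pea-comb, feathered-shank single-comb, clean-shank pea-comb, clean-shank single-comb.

Under the 9:3:3:1 hypothesis (Σ ratio = 16, N = 367):
  feathered-shank pea-comb: 367 × 9/16 = 206.4375
  feathered-shank single-comb: 367 × 3/16 = 68.8125
  clean-shank pea-comb: 367 × 3/16 = 68.8125
  clean-shank single-comb: 367 × 1/16 = 22.9375

206.4375, 68.8125, 68.8125, 22.9375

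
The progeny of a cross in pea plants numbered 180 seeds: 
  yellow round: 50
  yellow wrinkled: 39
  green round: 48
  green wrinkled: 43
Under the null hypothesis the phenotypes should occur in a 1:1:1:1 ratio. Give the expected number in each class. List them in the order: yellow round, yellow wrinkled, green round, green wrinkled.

45, 45, 45, 45

Under the 1:1:1:1 hypothesis (Σ ratio = 4, N = 180):
  yellow round: 180 × 1/4 = 45
  yellow wrinkled: 180 × 1/4 = 45
  green round: 180 × 1/4 = 45
  green wrinkled: 180 × 1/4 = 45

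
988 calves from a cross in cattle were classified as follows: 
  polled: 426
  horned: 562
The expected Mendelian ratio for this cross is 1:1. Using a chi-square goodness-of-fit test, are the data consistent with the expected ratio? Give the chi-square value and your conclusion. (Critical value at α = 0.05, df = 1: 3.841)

Expected counts for N = 988 under a 1:1 ratio (total parts = 2):
  polled: 988 × 1/2 = 494
  horned: 988 × 1/2 = 494
χ² = Σ (O − E)² / E
  polled: (426 − 494)² / 494 = 9.3603
  horned: (562 − 494)² / 494 = 9.3603
χ² = 9.3603 + 9.3603 = 18.7206 ≈ 18.721
Degrees of freedom = 2 − 1 = 1; critical value at α = 0.05 is 3.841.
Since 18.721 > 3.841, we reject the null hypothesis — the data do not fit the 1:1 ratio.

18.721; not consistent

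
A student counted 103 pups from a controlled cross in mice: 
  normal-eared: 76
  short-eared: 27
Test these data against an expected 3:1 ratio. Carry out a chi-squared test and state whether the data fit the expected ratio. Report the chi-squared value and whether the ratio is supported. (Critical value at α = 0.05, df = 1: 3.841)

0.081; consistent

The 3:1 ratio has 4 parts, so with N = 103 the expected counts are:
  normal-eared: 103 × 3/4 = 77.25
  short-eared: 103 × 1/4 = 25.75
χ² = Σ (O − E)² / E
  normal-eared: (76 − 77.25)² / 77.25 = 0.0202
  short-eared: (27 − 25.75)² / 25.75 = 0.0607
χ² = 0.0202 + 0.0607 = 0.0809 ≈ 0.081
Degrees of freedom = 2 − 1 = 1; critical value at α = 0.05 is 3.841.
Since 0.081 < 3.841, we fail to reject the null hypothesis — the data are consistent with the 3:1 ratio.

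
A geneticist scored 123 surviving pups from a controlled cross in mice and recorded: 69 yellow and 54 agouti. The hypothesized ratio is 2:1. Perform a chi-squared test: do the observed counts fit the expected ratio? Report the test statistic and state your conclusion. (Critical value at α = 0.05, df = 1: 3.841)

6.183; not consistent

Under the 2:1 hypothesis (Σ ratio = 3, N = 123):
  yellow: 123 × 2/3 = 82
  agouti: 123 × 1/3 = 41
χ² = Σ (O − E)² / E
  yellow: (69 − 82)² / 82 = 2.0610
  agouti: (54 − 41)² / 41 = 4.1220
χ² = 2.0610 + 4.1220 = 6.183
Degrees of freedom = 2 − 1 = 1; critical value at α = 0.05 is 3.841.
Since 6.183 > 3.841, we reject the null hypothesis — the data do not fit the 2:1 ratio.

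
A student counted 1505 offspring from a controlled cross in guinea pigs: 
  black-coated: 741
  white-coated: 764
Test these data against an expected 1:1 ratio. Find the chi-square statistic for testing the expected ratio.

0.351

The 1:1 ratio has 2 parts, so with N = 1505 the expected counts are:
  black-coated: 1505 × 1/2 = 752.5
  white-coated: 1505 × 1/2 = 752.5
χ² = Σ (O − E)² / E
  black-coated: (741 − 752.5)² / 752.5 = 0.1757
  white-coated: (764 − 752.5)² / 752.5 = 0.1757
χ² = 0.1757 + 0.1757 = 0.3514 ≈ 0.351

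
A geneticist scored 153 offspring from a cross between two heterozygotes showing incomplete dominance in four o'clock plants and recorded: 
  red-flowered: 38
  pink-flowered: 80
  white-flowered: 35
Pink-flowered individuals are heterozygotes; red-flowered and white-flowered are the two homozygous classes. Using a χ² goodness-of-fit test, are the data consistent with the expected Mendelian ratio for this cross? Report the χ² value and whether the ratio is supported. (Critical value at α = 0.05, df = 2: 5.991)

0.438; consistent

With incomplete dominance, a heterozygote × heterozygote cross gives a 1:2:1 phenotypic ratio.
The 1:2:1 ratio has 4 parts, so with N = 153 the expected counts are:
  red-flowered: 153 × 1/4 = 38.25
  pink-flowered: 153 × 2/4 = 76.5
  white-flowered: 153 × 1/4 = 38.25
χ² = Σ (O − E)² / E
  red-flowered: (38 − 38.25)² / 38.25 = 0.0016
  pink-flowered: (80 − 76.5)² / 76.5 = 0.1601
  white-flowered: (35 − 38.25)² / 38.25 = 0.2761
χ² = 0.0016 + 0.1601 + 0.2761 = 0.4378 ≈ 0.438
Degrees of freedom = 3 − 1 = 2; critical value at α = 0.05 is 5.991.
Since 0.438 < 5.991, we fail to reject the null hypothesis — the data are consistent with the 1:2:1 ratio.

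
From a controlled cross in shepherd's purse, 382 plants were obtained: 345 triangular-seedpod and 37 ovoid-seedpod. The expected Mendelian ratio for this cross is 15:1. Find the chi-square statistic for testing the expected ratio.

7.696

Expected counts for N = 382 under a 15:1 ratio (total parts = 16):
  triangular-seedpod: 382 × 15/16 = 358.125
  ovoid-seedpod: 382 × 1/16 = 23.875
χ² = Σ (O − E)² / E
  triangular-seedpod: (345 − 358.125)² / 358.125 = 0.4810
  ovoid-seedpod: (37 − 23.875)² / 23.875 = 7.2153
χ² = 0.4810 + 7.2153 = 7.6963 ≈ 7.696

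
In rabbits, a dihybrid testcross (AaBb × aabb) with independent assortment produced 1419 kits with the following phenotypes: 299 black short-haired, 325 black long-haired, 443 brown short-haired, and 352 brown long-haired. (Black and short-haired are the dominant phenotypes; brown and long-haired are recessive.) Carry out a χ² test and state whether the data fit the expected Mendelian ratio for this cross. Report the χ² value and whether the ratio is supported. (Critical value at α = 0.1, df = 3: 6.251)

33.231; not consistent

A dihybrid testcross with independent assortment gives a 1:1:1:1 ratio.
Total ratio parts = 4. Expected numbers out of 1419:
  black short-haired: 1419 × 1/4 = 354.75
  black long-haired: 1419 × 1/4 = 354.75
  brown short-haired: 1419 × 1/4 = 354.75
  brown long-haired: 1419 × 1/4 = 354.75
χ² = Σ (O − E)² / E
  black short-haired: (299 − 354.75)² / 354.75 = 8.7613
  black long-haired: (325 − 354.75)² / 354.75 = 2.4949
  brown short-haired: (443 − 354.75)² / 354.75 = 21.9537
  brown long-haired: (352 − 354.75)² / 354.75 = 0.0213
χ² = 8.7613 + 2.4949 + 21.9537 + 0.0213 = 33.2312 ≈ 33.231
Degrees of freedom = 4 − 1 = 3; critical value at α = 0.1 is 6.251.
Since 33.231 > 6.251, we reject the null hypothesis — the data do not fit the 1:1:1:1 ratio.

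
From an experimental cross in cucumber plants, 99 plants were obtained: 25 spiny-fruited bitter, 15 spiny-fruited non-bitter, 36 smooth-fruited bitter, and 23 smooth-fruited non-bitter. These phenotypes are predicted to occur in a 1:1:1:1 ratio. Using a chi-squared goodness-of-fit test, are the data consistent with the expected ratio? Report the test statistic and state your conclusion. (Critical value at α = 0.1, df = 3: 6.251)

9.081; not consistent

Expected counts for N = 99 under a 1:1:1:1 ratio (total parts = 4):
  spiny-fruited bitter: 99 × 1/4 = 24.75
  spiny-fruited non-bitter: 99 × 1/4 = 24.75
  smooth-fruited bitter: 99 × 1/4 = 24.75
  smooth-fruited non-bitter: 99 × 1/4 = 24.75
χ² = Σ (O − E)² / E
  spiny-fruited bitter: (25 − 24.75)² / 24.75 = 0.0025
  spiny-fruited non-bitter: (15 − 24.75)² / 24.75 = 3.8409
  smooth-fruited bitter: (36 − 24.75)² / 24.75 = 5.1136
  smooth-fruited non-bitter: (23 − 24.75)² / 24.75 = 0.1237
χ² = 0.0025 + 3.8409 + 5.1136 + 0.1237 = 9.0807 ≈ 9.081
Degrees of freedom = 4 − 1 = 3; critical value at α = 0.1 is 6.251.
Since 9.081 > 6.251, we reject the null hypothesis — the data do not fit the 1:1:1:1 ratio.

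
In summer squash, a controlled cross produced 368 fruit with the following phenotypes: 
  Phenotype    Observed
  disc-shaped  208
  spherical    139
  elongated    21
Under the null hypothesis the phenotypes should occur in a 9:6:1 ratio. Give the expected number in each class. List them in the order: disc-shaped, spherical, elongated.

Under the 9:6:1 hypothesis (Σ ratio = 16, N = 368):
  disc-shaped: 368 × 9/16 = 207
  spherical: 368 × 6/16 = 138
  elongated: 368 × 1/16 = 23

207, 138, 23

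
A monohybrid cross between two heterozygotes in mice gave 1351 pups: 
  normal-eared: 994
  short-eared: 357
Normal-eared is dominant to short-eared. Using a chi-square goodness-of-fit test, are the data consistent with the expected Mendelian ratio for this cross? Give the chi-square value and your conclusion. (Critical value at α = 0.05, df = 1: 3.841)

1.463; consistent

For a monohybrid cross between heterozygotes with complete dominance, the expected phenotypic ratio is 3:1.
Expected counts for N = 1351 under a 3:1 ratio (total parts = 4):
  normal-eared: 1351 × 3/4 = 1013.25
  short-eared: 1351 × 1/4 = 337.75
χ² = Σ (O − E)² / E
  normal-eared: (994 − 1013.25)² / 1013.25 = 0.3657
  short-eared: (357 − 337.75)² / 337.75 = 1.0972
χ² = 0.3657 + 1.0972 = 1.4629 ≈ 1.463
Degrees of freedom = 2 − 1 = 1; critical value at α = 0.05 is 3.841.
Since 1.463 < 3.841, we fail to reject the null hypothesis — the data are consistent with the 3:1 ratio.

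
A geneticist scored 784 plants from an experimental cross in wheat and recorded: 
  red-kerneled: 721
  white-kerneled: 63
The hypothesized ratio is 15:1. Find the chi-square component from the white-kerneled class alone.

4.000

The 15:1 ratio has 16 parts, so with N = 784 the expected counts are:
  red-kerneled: 784 × 15/16 = 735
  white-kerneled: 784 × 1/16 = 49
Contribution of white-kerneled: (63 − 49)² / 49 = 4.0000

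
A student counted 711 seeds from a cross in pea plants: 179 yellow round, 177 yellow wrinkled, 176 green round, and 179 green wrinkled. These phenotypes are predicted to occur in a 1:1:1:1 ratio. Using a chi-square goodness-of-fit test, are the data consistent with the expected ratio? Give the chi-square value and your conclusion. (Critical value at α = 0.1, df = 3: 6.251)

Expected counts for N = 711 under a 1:1:1:1 ratio (total parts = 4):
  yellow round: 711 × 1/4 = 177.75
  yellow wrinkled: 711 × 1/4 = 177.75
  green round: 711 × 1/4 = 177.75
  green wrinkled: 711 × 1/4 = 177.75
χ² = Σ (O − E)² / E
  yellow round: (179 − 177.75)² / 177.75 = 0.0088
  yellow wrinkled: (177 − 177.75)² / 177.75 = 0.0032
  green round: (176 − 177.75)² / 177.75 = 0.0172
  green wrinkled: (179 − 177.75)² / 177.75 = 0.0088
χ² = 0.0088 + 0.0032 + 0.0172 + 0.0088 = 0.038
Degrees of freedom = 4 − 1 = 3; critical value at α = 0.1 is 6.251.
Since 0.038 < 6.251, we fail to reject the null hypothesis — the data are consistent with the 1:1:1:1 ratio.

0.038; consistent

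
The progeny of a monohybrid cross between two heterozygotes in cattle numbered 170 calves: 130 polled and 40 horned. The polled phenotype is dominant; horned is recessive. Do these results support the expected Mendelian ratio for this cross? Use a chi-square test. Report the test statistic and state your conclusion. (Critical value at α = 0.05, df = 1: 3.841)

0.196; consistent

For a monohybrid cross between heterozygotes with complete dominance, the expected phenotypic ratio is 3:1.
Under the 3:1 hypothesis (Σ ratio = 4, N = 170):
  polled: 170 × 3/4 = 127.5
  horned: 170 × 1/4 = 42.5
χ² = Σ (O − E)² / E
  polled: (130 − 127.5)² / 127.5 = 0.0490
  horned: (40 − 42.5)² / 42.5 = 0.1471
χ² = 0.0490 + 0.1471 = 0.1961 ≈ 0.196
Degrees of freedom = 2 − 1 = 1; critical value at α = 0.05 is 3.841.
Since 0.196 < 3.841, we fail to reject the null hypothesis — the data are consistent with the 3:1 ratio.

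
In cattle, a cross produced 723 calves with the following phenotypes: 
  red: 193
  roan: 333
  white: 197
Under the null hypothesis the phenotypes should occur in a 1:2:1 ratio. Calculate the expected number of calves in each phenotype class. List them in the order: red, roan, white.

The 1:2:1 ratio has 4 parts, so with N = 723 the expected counts are:
  red: 723 × 1/4 = 180.75
  roan: 723 × 2/4 = 361.5
  white: 723 × 1/4 = 180.75

180.75, 361.5, 180.75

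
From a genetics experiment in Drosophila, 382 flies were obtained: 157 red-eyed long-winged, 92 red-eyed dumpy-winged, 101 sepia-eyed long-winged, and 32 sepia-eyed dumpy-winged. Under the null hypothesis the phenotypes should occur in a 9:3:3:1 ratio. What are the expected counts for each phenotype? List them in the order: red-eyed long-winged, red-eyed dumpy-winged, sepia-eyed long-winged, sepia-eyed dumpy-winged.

Expected counts for N = 382 under a 9:3:3:1 ratio (total parts = 16):
  red-eyed long-winged: 382 × 9/16 = 214.875
  red-eyed dumpy-winged: 382 × 3/16 = 71.625
  sepia-eyed long-winged: 382 × 3/16 = 71.625
  sepia-eyed dumpy-winged: 382 × 1/16 = 23.875

214.875, 71.625, 71.625, 23.875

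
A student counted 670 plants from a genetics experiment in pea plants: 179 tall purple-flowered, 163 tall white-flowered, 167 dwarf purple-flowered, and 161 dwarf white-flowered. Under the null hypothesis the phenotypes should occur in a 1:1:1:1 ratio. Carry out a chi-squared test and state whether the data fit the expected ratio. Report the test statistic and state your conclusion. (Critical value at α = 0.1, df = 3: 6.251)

1.164; consistent

The 1:1:1:1 ratio has 4 parts, so with N = 670 the expected counts are:
  tall purple-flowered: 670 × 1/4 = 167.5
  tall white-flowered: 670 × 1/4 = 167.5
  dwarf purple-flowered: 670 × 1/4 = 167.5
  dwarf white-flowered: 670 × 1/4 = 167.5
χ² = Σ (O − E)² / E
  tall purple-flowered: (179 − 167.5)² / 167.5 = 0.7896
  tall white-flowered: (163 − 167.5)² / 167.5 = 0.1209
  dwarf purple-flowered: (167 − 167.5)² / 167.5 = 0.0015
  dwarf white-flowered: (161 − 167.5)² / 167.5 = 0.2522
χ² = 0.7896 + 0.1209 + 0.0015 + 0.2522 = 1.1642 ≈ 1.164
Degrees of freedom = 4 − 1 = 3; critical value at α = 0.1 is 6.251.
Since 1.164 < 6.251, we fail to reject the null hypothesis — the data are consistent with the 1:1:1:1 ratio.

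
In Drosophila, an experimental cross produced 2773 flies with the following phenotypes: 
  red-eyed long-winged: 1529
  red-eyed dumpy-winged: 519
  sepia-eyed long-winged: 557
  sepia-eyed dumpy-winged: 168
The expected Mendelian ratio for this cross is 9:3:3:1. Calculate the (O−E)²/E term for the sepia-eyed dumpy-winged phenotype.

The 9:3:3:1 ratio has 16 parts, so with N = 2773 the expected counts are:
  red-eyed long-winged: 2773 × 9/16 = 1559.8125
  red-eyed dumpy-winged: 2773 × 3/16 = 519.9375
  sepia-eyed long-winged: 2773 × 3/16 = 519.9375
  sepia-eyed dumpy-winged: 2773 × 1/16 = 173.3125
Contribution of sepia-eyed dumpy-winged: (168 − 173.3125)² / 173.3125 = 0.1628

0.163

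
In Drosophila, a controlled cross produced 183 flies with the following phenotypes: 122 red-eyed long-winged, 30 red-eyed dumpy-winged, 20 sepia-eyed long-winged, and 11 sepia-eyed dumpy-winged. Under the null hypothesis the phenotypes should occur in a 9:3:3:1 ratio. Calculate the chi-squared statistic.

10.059

Under the 9:3:3:1 hypothesis (Σ ratio = 16, N = 183):
  red-eyed long-winged: 183 × 9/16 = 102.9375
  red-eyed dumpy-winged: 183 × 3/16 = 34.3125
  sepia-eyed long-winged: 183 × 3/16 = 34.3125
  sepia-eyed dumpy-winged: 183 × 1/16 = 11.4375
χ² = Σ (O − E)² / E
  red-eyed long-winged: (122 − 102.9375)² / 102.9375 = 3.5301
  red-eyed dumpy-winged: (30 − 34.3125)² / 34.3125 = 0.5420
  sepia-eyed long-winged: (20 − 34.3125)² / 34.3125 = 5.9701
  sepia-eyed dumpy-winged: (11 − 11.4375)² / 11.4375 = 0.0167
χ² = 3.5301 + 0.5420 + 5.9701 + 0.0167 = 10.0589 ≈ 10.059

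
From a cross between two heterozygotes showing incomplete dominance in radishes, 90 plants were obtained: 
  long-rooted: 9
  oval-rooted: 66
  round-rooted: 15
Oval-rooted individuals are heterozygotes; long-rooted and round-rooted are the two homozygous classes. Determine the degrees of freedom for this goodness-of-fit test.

2

With incomplete dominance, a heterozygote × heterozygote cross gives a 1:2:1 phenotypic ratio.
A goodness-of-fit test with 3 phenotype classes has df = 3 − 1 = 2.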